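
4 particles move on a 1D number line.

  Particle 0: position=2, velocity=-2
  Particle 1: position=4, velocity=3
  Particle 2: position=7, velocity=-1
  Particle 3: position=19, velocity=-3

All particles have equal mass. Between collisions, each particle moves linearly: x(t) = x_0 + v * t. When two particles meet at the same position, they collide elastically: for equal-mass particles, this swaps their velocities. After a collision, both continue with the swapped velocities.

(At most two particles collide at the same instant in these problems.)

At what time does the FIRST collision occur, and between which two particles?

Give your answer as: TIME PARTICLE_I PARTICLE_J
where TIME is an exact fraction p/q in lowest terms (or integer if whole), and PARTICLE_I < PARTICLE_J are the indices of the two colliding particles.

Pair (0,1): pos 2,4 vel -2,3 -> not approaching (rel speed -5 <= 0)
Pair (1,2): pos 4,7 vel 3,-1 -> gap=3, closing at 4/unit, collide at t=3/4
Pair (2,3): pos 7,19 vel -1,-3 -> gap=12, closing at 2/unit, collide at t=6
Earliest collision: t=3/4 between 1 and 2

Answer: 3/4 1 2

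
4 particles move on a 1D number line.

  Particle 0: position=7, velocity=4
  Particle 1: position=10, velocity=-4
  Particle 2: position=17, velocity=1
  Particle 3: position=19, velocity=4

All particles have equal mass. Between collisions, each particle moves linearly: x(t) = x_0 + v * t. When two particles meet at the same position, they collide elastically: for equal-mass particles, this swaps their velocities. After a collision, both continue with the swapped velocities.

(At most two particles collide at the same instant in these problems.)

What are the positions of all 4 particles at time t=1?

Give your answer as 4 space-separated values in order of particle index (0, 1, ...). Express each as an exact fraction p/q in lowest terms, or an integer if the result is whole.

Answer: 6 11 18 23

Derivation:
Collision at t=3/8: particles 0 and 1 swap velocities; positions: p0=17/2 p1=17/2 p2=139/8 p3=41/2; velocities now: v0=-4 v1=4 v2=1 v3=4
Advance to t=1 (no further collisions before then); velocities: v0=-4 v1=4 v2=1 v3=4; positions = 6 11 18 23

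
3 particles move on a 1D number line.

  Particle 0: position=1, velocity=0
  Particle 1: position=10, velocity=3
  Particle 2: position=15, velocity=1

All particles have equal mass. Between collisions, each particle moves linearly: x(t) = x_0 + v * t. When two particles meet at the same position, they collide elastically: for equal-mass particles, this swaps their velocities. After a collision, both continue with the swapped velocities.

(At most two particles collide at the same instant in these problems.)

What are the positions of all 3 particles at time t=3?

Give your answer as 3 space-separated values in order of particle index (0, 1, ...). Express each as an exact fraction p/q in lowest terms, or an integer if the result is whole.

Answer: 1 18 19

Derivation:
Collision at t=5/2: particles 1 and 2 swap velocities; positions: p0=1 p1=35/2 p2=35/2; velocities now: v0=0 v1=1 v2=3
Advance to t=3 (no further collisions before then); velocities: v0=0 v1=1 v2=3; positions = 1 18 19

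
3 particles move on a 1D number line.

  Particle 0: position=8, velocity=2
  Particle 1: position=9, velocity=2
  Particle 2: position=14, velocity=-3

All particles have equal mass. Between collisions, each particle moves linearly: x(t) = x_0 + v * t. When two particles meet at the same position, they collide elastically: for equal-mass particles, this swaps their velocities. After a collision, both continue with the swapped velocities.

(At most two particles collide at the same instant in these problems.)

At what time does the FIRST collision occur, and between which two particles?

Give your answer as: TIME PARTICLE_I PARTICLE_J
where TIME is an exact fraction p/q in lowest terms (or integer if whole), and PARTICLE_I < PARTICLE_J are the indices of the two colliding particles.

Answer: 1 1 2

Derivation:
Pair (0,1): pos 8,9 vel 2,2 -> not approaching (rel speed 0 <= 0)
Pair (1,2): pos 9,14 vel 2,-3 -> gap=5, closing at 5/unit, collide at t=1
Earliest collision: t=1 between 1 and 2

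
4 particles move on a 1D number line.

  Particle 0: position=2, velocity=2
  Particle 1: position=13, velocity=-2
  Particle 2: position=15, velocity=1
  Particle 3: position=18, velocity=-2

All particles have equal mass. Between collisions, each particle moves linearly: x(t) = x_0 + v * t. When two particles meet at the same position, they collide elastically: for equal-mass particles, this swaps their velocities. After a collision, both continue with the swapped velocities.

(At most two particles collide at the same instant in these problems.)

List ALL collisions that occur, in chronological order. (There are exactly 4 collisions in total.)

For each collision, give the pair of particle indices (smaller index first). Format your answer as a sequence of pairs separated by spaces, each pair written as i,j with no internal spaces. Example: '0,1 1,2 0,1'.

Collision at t=1: particles 2 and 3 swap velocities; positions: p0=4 p1=11 p2=16 p3=16; velocities now: v0=2 v1=-2 v2=-2 v3=1
Collision at t=11/4: particles 0 and 1 swap velocities; positions: p0=15/2 p1=15/2 p2=25/2 p3=71/4; velocities now: v0=-2 v1=2 v2=-2 v3=1
Collision at t=4: particles 1 and 2 swap velocities; positions: p0=5 p1=10 p2=10 p3=19; velocities now: v0=-2 v1=-2 v2=2 v3=1
Collision at t=13: particles 2 and 3 swap velocities; positions: p0=-13 p1=-8 p2=28 p3=28; velocities now: v0=-2 v1=-2 v2=1 v3=2

Answer: 2,3 0,1 1,2 2,3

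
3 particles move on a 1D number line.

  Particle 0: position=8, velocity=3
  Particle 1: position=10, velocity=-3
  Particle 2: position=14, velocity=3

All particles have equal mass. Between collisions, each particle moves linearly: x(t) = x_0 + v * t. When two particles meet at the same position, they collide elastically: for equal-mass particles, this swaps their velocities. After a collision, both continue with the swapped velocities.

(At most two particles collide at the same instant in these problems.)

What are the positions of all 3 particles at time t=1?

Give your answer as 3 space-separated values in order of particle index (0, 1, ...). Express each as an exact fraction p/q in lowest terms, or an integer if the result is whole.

Collision at t=1/3: particles 0 and 1 swap velocities; positions: p0=9 p1=9 p2=15; velocities now: v0=-3 v1=3 v2=3
Advance to t=1 (no further collisions before then); velocities: v0=-3 v1=3 v2=3; positions = 7 11 17

Answer: 7 11 17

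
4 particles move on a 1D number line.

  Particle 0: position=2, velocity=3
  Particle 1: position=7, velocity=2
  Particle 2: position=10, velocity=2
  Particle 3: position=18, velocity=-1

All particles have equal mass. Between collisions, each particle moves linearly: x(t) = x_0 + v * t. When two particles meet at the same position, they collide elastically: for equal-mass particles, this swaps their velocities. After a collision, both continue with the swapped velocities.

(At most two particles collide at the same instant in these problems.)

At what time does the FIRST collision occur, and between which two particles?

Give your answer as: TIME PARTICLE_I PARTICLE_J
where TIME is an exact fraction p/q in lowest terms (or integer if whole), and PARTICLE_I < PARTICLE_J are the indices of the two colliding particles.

Pair (0,1): pos 2,7 vel 3,2 -> gap=5, closing at 1/unit, collide at t=5
Pair (1,2): pos 7,10 vel 2,2 -> not approaching (rel speed 0 <= 0)
Pair (2,3): pos 10,18 vel 2,-1 -> gap=8, closing at 3/unit, collide at t=8/3
Earliest collision: t=8/3 between 2 and 3

Answer: 8/3 2 3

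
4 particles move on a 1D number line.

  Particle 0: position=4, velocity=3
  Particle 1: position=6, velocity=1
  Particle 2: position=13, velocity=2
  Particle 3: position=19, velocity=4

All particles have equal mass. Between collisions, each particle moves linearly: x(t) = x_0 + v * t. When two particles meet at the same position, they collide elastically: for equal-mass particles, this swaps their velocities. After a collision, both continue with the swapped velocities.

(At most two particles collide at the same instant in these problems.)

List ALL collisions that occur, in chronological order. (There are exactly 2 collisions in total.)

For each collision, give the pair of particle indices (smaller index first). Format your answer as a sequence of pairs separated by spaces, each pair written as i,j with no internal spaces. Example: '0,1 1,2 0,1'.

Answer: 0,1 1,2

Derivation:
Collision at t=1: particles 0 and 1 swap velocities; positions: p0=7 p1=7 p2=15 p3=23; velocities now: v0=1 v1=3 v2=2 v3=4
Collision at t=9: particles 1 and 2 swap velocities; positions: p0=15 p1=31 p2=31 p3=55; velocities now: v0=1 v1=2 v2=3 v3=4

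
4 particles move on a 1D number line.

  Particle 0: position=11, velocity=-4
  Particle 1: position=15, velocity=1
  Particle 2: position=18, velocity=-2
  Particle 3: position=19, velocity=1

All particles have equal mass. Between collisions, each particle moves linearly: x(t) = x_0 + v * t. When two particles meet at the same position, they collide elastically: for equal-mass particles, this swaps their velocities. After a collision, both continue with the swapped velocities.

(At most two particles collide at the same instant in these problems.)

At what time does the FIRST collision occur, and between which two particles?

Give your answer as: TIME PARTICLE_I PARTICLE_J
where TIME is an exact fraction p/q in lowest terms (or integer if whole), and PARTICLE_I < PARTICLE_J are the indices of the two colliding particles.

Answer: 1 1 2

Derivation:
Pair (0,1): pos 11,15 vel -4,1 -> not approaching (rel speed -5 <= 0)
Pair (1,2): pos 15,18 vel 1,-2 -> gap=3, closing at 3/unit, collide at t=1
Pair (2,3): pos 18,19 vel -2,1 -> not approaching (rel speed -3 <= 0)
Earliest collision: t=1 between 1 and 2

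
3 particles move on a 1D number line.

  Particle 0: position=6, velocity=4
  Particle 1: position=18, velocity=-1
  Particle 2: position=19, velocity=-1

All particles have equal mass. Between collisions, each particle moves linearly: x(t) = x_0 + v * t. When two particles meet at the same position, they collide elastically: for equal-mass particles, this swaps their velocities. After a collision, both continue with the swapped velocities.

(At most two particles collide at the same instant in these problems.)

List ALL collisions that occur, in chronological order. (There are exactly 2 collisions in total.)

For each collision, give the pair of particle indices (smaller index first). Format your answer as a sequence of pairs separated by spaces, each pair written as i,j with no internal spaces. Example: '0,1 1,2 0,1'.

Collision at t=12/5: particles 0 and 1 swap velocities; positions: p0=78/5 p1=78/5 p2=83/5; velocities now: v0=-1 v1=4 v2=-1
Collision at t=13/5: particles 1 and 2 swap velocities; positions: p0=77/5 p1=82/5 p2=82/5; velocities now: v0=-1 v1=-1 v2=4

Answer: 0,1 1,2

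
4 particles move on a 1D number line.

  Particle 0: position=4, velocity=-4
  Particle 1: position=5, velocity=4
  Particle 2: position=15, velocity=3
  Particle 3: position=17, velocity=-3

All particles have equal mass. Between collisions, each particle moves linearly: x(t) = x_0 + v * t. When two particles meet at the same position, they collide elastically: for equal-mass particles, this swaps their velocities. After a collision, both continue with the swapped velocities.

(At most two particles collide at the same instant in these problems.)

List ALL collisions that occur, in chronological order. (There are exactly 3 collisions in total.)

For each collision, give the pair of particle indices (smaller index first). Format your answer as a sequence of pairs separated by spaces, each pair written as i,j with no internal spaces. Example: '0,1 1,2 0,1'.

Answer: 2,3 1,2 2,3

Derivation:
Collision at t=1/3: particles 2 and 3 swap velocities; positions: p0=8/3 p1=19/3 p2=16 p3=16; velocities now: v0=-4 v1=4 v2=-3 v3=3
Collision at t=12/7: particles 1 and 2 swap velocities; positions: p0=-20/7 p1=83/7 p2=83/7 p3=141/7; velocities now: v0=-4 v1=-3 v2=4 v3=3
Collision at t=10: particles 2 and 3 swap velocities; positions: p0=-36 p1=-13 p2=45 p3=45; velocities now: v0=-4 v1=-3 v2=3 v3=4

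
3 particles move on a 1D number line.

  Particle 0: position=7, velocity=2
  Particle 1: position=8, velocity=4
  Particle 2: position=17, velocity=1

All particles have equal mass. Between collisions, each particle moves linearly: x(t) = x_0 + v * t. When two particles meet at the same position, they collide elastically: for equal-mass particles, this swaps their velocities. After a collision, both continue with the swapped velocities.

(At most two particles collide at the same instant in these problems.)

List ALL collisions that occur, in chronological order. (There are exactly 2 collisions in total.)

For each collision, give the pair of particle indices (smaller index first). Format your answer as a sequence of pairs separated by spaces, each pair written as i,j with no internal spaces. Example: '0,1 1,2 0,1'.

Collision at t=3: particles 1 and 2 swap velocities; positions: p0=13 p1=20 p2=20; velocities now: v0=2 v1=1 v2=4
Collision at t=10: particles 0 and 1 swap velocities; positions: p0=27 p1=27 p2=48; velocities now: v0=1 v1=2 v2=4

Answer: 1,2 0,1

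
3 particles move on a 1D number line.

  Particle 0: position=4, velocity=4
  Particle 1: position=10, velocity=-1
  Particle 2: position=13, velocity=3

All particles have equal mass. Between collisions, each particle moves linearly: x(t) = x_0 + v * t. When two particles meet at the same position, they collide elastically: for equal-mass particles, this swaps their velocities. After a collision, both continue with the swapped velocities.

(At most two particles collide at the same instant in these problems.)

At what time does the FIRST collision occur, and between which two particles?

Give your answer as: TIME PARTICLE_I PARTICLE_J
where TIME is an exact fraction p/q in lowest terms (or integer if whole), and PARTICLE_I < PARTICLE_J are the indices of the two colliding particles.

Pair (0,1): pos 4,10 vel 4,-1 -> gap=6, closing at 5/unit, collide at t=6/5
Pair (1,2): pos 10,13 vel -1,3 -> not approaching (rel speed -4 <= 0)
Earliest collision: t=6/5 between 0 and 1

Answer: 6/5 0 1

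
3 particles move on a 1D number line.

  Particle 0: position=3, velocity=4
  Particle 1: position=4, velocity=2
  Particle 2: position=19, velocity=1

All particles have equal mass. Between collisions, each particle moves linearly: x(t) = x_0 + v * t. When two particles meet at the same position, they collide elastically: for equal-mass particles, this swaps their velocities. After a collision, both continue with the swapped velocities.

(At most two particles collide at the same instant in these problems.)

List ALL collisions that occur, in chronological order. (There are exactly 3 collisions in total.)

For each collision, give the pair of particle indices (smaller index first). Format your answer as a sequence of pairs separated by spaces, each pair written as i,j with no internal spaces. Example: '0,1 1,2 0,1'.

Collision at t=1/2: particles 0 and 1 swap velocities; positions: p0=5 p1=5 p2=39/2; velocities now: v0=2 v1=4 v2=1
Collision at t=16/3: particles 1 and 2 swap velocities; positions: p0=44/3 p1=73/3 p2=73/3; velocities now: v0=2 v1=1 v2=4
Collision at t=15: particles 0 and 1 swap velocities; positions: p0=34 p1=34 p2=63; velocities now: v0=1 v1=2 v2=4

Answer: 0,1 1,2 0,1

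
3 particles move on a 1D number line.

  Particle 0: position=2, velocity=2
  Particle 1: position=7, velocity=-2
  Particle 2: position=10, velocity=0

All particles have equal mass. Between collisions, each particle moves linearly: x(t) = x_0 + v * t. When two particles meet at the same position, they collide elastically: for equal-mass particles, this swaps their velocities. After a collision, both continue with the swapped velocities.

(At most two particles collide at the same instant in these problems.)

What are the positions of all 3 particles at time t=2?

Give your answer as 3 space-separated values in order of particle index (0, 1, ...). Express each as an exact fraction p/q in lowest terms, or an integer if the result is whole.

Collision at t=5/4: particles 0 and 1 swap velocities; positions: p0=9/2 p1=9/2 p2=10; velocities now: v0=-2 v1=2 v2=0
Advance to t=2 (no further collisions before then); velocities: v0=-2 v1=2 v2=0; positions = 3 6 10

Answer: 3 6 10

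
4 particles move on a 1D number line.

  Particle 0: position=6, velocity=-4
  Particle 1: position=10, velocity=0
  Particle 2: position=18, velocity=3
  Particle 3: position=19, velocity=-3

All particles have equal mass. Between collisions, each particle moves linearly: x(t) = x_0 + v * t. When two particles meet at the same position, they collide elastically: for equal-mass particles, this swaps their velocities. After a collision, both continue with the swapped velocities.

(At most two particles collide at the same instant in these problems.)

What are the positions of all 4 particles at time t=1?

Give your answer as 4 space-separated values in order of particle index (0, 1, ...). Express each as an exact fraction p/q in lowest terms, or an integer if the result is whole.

Collision at t=1/6: particles 2 and 3 swap velocities; positions: p0=16/3 p1=10 p2=37/2 p3=37/2; velocities now: v0=-4 v1=0 v2=-3 v3=3
Advance to t=1 (no further collisions before then); velocities: v0=-4 v1=0 v2=-3 v3=3; positions = 2 10 16 21

Answer: 2 10 16 21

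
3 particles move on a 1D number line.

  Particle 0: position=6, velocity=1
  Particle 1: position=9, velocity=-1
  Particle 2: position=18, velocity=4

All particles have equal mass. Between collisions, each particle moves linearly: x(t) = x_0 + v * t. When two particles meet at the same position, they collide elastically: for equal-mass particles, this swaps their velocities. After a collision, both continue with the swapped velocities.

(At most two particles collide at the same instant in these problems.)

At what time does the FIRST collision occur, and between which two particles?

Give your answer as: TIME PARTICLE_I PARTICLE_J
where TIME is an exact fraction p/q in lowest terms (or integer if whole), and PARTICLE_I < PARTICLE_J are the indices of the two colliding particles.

Pair (0,1): pos 6,9 vel 1,-1 -> gap=3, closing at 2/unit, collide at t=3/2
Pair (1,2): pos 9,18 vel -1,4 -> not approaching (rel speed -5 <= 0)
Earliest collision: t=3/2 between 0 and 1

Answer: 3/2 0 1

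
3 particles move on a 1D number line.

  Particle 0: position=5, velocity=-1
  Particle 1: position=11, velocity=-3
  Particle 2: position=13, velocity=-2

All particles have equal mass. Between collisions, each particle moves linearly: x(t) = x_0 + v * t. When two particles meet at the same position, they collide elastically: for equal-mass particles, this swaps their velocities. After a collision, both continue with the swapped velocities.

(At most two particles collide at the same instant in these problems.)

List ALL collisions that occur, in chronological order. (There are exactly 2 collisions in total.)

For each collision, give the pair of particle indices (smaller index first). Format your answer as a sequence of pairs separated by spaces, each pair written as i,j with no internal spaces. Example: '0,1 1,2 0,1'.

Collision at t=3: particles 0 and 1 swap velocities; positions: p0=2 p1=2 p2=7; velocities now: v0=-3 v1=-1 v2=-2
Collision at t=8: particles 1 and 2 swap velocities; positions: p0=-13 p1=-3 p2=-3; velocities now: v0=-3 v1=-2 v2=-1

Answer: 0,1 1,2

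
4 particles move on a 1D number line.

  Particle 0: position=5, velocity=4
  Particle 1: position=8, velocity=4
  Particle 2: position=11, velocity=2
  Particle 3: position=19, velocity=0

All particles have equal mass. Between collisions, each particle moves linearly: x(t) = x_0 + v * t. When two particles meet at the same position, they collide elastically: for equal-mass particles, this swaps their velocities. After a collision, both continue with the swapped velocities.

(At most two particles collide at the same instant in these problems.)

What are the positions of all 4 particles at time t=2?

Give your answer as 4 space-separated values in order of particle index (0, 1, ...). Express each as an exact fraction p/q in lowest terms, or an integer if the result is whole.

Answer: 13 15 16 19

Derivation:
Collision at t=3/2: particles 1 and 2 swap velocities; positions: p0=11 p1=14 p2=14 p3=19; velocities now: v0=4 v1=2 v2=4 v3=0
Advance to t=2 (no further collisions before then); velocities: v0=4 v1=2 v2=4 v3=0; positions = 13 15 16 19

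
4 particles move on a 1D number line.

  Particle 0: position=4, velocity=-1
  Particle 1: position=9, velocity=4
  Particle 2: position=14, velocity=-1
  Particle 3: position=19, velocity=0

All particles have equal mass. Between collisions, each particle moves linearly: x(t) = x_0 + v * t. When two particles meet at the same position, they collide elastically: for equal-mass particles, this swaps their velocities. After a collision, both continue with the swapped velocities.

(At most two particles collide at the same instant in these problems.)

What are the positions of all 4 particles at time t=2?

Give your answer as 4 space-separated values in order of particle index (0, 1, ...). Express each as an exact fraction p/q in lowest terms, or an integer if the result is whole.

Answer: 2 12 17 19

Derivation:
Collision at t=1: particles 1 and 2 swap velocities; positions: p0=3 p1=13 p2=13 p3=19; velocities now: v0=-1 v1=-1 v2=4 v3=0
Advance to t=2 (no further collisions before then); velocities: v0=-1 v1=-1 v2=4 v3=0; positions = 2 12 17 19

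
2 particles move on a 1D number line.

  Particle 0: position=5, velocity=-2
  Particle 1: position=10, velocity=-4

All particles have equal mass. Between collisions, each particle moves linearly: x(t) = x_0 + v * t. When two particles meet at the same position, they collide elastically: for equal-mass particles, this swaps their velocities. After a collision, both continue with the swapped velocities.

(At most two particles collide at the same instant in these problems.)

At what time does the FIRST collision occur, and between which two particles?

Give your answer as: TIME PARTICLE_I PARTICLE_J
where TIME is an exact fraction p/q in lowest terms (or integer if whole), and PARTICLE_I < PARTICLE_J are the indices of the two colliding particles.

Answer: 5/2 0 1

Derivation:
Pair (0,1): pos 5,10 vel -2,-4 -> gap=5, closing at 2/unit, collide at t=5/2
Earliest collision: t=5/2 between 0 and 1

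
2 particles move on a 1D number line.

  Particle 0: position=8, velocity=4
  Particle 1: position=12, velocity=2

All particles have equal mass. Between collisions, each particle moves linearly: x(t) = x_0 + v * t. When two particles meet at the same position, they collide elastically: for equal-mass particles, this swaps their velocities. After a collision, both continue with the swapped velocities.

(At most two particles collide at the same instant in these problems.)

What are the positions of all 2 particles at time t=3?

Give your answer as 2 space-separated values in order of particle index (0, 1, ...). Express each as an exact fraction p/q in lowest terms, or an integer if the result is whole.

Collision at t=2: particles 0 and 1 swap velocities; positions: p0=16 p1=16; velocities now: v0=2 v1=4
Advance to t=3 (no further collisions before then); velocities: v0=2 v1=4; positions = 18 20

Answer: 18 20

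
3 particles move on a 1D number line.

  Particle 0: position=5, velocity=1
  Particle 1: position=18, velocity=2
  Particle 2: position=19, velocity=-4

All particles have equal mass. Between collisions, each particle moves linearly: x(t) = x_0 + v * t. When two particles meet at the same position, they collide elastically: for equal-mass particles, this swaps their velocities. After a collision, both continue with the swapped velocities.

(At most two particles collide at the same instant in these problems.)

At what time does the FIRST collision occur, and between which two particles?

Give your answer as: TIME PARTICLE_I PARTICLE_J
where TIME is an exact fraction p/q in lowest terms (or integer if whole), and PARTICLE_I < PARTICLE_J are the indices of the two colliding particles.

Pair (0,1): pos 5,18 vel 1,2 -> not approaching (rel speed -1 <= 0)
Pair (1,2): pos 18,19 vel 2,-4 -> gap=1, closing at 6/unit, collide at t=1/6
Earliest collision: t=1/6 between 1 and 2

Answer: 1/6 1 2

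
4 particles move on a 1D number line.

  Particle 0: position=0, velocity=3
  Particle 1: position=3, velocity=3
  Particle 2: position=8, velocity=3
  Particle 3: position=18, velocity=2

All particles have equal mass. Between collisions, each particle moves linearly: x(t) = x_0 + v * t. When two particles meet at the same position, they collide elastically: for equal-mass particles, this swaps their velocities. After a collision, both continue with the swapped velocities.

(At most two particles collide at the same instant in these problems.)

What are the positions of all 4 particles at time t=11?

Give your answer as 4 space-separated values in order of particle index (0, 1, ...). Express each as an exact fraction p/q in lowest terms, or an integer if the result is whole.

Collision at t=10: particles 2 and 3 swap velocities; positions: p0=30 p1=33 p2=38 p3=38; velocities now: v0=3 v1=3 v2=2 v3=3
Advance to t=11 (no further collisions before then); velocities: v0=3 v1=3 v2=2 v3=3; positions = 33 36 40 41

Answer: 33 36 40 41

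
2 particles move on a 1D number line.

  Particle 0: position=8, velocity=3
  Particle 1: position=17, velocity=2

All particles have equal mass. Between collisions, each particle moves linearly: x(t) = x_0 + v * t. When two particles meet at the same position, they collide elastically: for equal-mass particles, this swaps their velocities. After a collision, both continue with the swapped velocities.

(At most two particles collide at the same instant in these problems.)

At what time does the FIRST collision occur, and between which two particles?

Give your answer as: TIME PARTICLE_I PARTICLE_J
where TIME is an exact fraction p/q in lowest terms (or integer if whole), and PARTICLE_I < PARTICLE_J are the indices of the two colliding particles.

Pair (0,1): pos 8,17 vel 3,2 -> gap=9, closing at 1/unit, collide at t=9
Earliest collision: t=9 between 0 and 1

Answer: 9 0 1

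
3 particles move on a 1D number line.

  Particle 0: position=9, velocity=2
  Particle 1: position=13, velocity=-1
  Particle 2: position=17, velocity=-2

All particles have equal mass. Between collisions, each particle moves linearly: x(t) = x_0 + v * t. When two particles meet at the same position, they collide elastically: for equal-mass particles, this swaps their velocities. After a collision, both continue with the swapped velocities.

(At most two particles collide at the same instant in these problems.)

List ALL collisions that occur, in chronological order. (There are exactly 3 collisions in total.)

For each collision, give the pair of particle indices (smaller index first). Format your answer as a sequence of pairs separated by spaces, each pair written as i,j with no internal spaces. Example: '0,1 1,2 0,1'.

Answer: 0,1 1,2 0,1

Derivation:
Collision at t=4/3: particles 0 and 1 swap velocities; positions: p0=35/3 p1=35/3 p2=43/3; velocities now: v0=-1 v1=2 v2=-2
Collision at t=2: particles 1 and 2 swap velocities; positions: p0=11 p1=13 p2=13; velocities now: v0=-1 v1=-2 v2=2
Collision at t=4: particles 0 and 1 swap velocities; positions: p0=9 p1=9 p2=17; velocities now: v0=-2 v1=-1 v2=2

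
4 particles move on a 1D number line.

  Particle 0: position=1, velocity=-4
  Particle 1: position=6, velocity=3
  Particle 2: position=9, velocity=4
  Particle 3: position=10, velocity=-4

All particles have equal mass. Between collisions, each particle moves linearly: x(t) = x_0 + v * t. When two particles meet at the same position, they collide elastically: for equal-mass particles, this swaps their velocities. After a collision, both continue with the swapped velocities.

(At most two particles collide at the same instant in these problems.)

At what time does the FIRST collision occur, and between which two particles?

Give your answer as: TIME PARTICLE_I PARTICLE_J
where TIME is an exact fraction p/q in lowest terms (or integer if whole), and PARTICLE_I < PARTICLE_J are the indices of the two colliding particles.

Pair (0,1): pos 1,6 vel -4,3 -> not approaching (rel speed -7 <= 0)
Pair (1,2): pos 6,9 vel 3,4 -> not approaching (rel speed -1 <= 0)
Pair (2,3): pos 9,10 vel 4,-4 -> gap=1, closing at 8/unit, collide at t=1/8
Earliest collision: t=1/8 between 2 and 3

Answer: 1/8 2 3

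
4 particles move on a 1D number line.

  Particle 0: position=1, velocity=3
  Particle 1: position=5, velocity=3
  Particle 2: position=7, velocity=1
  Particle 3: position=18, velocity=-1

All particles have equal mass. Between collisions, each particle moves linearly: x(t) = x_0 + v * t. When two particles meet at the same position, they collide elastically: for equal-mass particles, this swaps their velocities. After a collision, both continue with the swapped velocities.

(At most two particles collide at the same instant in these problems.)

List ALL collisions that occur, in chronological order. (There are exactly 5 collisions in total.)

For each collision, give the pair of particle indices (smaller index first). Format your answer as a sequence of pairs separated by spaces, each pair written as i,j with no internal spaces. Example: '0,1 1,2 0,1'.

Collision at t=1: particles 1 and 2 swap velocities; positions: p0=4 p1=8 p2=8 p3=17; velocities now: v0=3 v1=1 v2=3 v3=-1
Collision at t=3: particles 0 and 1 swap velocities; positions: p0=10 p1=10 p2=14 p3=15; velocities now: v0=1 v1=3 v2=3 v3=-1
Collision at t=13/4: particles 2 and 3 swap velocities; positions: p0=41/4 p1=43/4 p2=59/4 p3=59/4; velocities now: v0=1 v1=3 v2=-1 v3=3
Collision at t=17/4: particles 1 and 2 swap velocities; positions: p0=45/4 p1=55/4 p2=55/4 p3=71/4; velocities now: v0=1 v1=-1 v2=3 v3=3
Collision at t=11/2: particles 0 and 1 swap velocities; positions: p0=25/2 p1=25/2 p2=35/2 p3=43/2; velocities now: v0=-1 v1=1 v2=3 v3=3

Answer: 1,2 0,1 2,3 1,2 0,1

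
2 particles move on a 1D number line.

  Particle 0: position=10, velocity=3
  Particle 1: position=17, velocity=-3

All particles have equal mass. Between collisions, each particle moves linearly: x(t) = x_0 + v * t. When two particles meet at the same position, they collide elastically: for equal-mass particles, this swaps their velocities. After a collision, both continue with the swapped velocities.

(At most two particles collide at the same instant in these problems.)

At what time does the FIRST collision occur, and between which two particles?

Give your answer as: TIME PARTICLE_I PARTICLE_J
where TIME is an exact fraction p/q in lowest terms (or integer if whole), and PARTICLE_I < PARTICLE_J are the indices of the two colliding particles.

Pair (0,1): pos 10,17 vel 3,-3 -> gap=7, closing at 6/unit, collide at t=7/6
Earliest collision: t=7/6 between 0 and 1

Answer: 7/6 0 1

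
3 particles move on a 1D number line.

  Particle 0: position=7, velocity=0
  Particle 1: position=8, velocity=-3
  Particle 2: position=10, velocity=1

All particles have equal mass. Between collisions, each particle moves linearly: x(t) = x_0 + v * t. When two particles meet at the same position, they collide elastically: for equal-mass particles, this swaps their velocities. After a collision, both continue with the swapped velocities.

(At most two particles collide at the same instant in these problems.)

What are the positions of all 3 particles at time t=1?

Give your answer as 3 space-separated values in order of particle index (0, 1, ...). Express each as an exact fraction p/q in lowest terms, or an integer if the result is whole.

Collision at t=1/3: particles 0 and 1 swap velocities; positions: p0=7 p1=7 p2=31/3; velocities now: v0=-3 v1=0 v2=1
Advance to t=1 (no further collisions before then); velocities: v0=-3 v1=0 v2=1; positions = 5 7 11

Answer: 5 7 11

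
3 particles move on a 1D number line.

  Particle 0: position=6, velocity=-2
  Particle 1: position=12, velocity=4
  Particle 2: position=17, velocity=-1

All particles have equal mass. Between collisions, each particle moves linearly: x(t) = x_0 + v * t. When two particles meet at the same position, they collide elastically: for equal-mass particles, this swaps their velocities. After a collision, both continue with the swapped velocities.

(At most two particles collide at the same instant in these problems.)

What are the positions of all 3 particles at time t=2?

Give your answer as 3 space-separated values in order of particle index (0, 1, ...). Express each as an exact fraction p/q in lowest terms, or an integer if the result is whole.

Collision at t=1: particles 1 and 2 swap velocities; positions: p0=4 p1=16 p2=16; velocities now: v0=-2 v1=-1 v2=4
Advance to t=2 (no further collisions before then); velocities: v0=-2 v1=-1 v2=4; positions = 2 15 20

Answer: 2 15 20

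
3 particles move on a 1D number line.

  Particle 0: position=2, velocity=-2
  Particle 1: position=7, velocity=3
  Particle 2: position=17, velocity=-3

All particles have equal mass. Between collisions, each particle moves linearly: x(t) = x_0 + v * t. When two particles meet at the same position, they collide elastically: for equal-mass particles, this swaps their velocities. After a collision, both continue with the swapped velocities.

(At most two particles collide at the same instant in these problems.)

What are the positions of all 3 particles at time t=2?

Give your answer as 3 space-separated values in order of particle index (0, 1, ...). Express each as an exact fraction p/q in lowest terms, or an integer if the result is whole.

Collision at t=5/3: particles 1 and 2 swap velocities; positions: p0=-4/3 p1=12 p2=12; velocities now: v0=-2 v1=-3 v2=3
Advance to t=2 (no further collisions before then); velocities: v0=-2 v1=-3 v2=3; positions = -2 11 13

Answer: -2 11 13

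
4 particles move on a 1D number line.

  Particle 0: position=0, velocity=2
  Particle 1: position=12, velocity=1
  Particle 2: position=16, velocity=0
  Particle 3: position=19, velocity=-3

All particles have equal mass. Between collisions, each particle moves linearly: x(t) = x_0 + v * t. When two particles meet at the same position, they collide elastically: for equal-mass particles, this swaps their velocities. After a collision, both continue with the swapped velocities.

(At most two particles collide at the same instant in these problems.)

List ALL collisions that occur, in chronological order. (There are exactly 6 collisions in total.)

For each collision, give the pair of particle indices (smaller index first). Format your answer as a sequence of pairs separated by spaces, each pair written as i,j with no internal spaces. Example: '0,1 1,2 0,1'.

Collision at t=1: particles 2 and 3 swap velocities; positions: p0=2 p1=13 p2=16 p3=16; velocities now: v0=2 v1=1 v2=-3 v3=0
Collision at t=7/4: particles 1 and 2 swap velocities; positions: p0=7/2 p1=55/4 p2=55/4 p3=16; velocities now: v0=2 v1=-3 v2=1 v3=0
Collision at t=19/5: particles 0 and 1 swap velocities; positions: p0=38/5 p1=38/5 p2=79/5 p3=16; velocities now: v0=-3 v1=2 v2=1 v3=0
Collision at t=4: particles 2 and 3 swap velocities; positions: p0=7 p1=8 p2=16 p3=16; velocities now: v0=-3 v1=2 v2=0 v3=1
Collision at t=8: particles 1 and 2 swap velocities; positions: p0=-5 p1=16 p2=16 p3=20; velocities now: v0=-3 v1=0 v2=2 v3=1
Collision at t=12: particles 2 and 3 swap velocities; positions: p0=-17 p1=16 p2=24 p3=24; velocities now: v0=-3 v1=0 v2=1 v3=2

Answer: 2,3 1,2 0,1 2,3 1,2 2,3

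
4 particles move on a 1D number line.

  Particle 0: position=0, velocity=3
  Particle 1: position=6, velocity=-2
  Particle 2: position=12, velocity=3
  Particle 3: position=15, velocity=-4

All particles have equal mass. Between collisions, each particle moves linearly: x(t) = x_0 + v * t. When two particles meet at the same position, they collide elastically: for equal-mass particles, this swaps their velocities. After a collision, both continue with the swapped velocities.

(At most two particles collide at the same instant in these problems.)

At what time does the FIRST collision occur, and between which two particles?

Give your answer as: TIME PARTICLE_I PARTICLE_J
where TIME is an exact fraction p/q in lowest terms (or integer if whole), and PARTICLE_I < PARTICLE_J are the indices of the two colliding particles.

Answer: 3/7 2 3

Derivation:
Pair (0,1): pos 0,6 vel 3,-2 -> gap=6, closing at 5/unit, collide at t=6/5
Pair (1,2): pos 6,12 vel -2,3 -> not approaching (rel speed -5 <= 0)
Pair (2,3): pos 12,15 vel 3,-4 -> gap=3, closing at 7/unit, collide at t=3/7
Earliest collision: t=3/7 between 2 and 3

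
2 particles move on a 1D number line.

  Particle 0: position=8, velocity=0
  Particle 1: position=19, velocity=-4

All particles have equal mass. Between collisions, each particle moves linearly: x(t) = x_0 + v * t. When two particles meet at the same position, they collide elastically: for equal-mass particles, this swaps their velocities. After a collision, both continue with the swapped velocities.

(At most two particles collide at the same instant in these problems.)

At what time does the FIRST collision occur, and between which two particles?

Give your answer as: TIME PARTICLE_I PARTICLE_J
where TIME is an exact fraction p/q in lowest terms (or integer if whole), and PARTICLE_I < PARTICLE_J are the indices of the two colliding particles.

Answer: 11/4 0 1

Derivation:
Pair (0,1): pos 8,19 vel 0,-4 -> gap=11, closing at 4/unit, collide at t=11/4
Earliest collision: t=11/4 between 0 and 1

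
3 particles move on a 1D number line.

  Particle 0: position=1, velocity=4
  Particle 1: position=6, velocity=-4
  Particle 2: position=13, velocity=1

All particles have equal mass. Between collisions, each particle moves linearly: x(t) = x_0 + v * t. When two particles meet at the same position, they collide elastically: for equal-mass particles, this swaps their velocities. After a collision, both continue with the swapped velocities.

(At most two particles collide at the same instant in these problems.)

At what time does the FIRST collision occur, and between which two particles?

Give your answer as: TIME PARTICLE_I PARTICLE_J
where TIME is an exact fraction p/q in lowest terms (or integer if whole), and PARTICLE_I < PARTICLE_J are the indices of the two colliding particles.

Answer: 5/8 0 1

Derivation:
Pair (0,1): pos 1,6 vel 4,-4 -> gap=5, closing at 8/unit, collide at t=5/8
Pair (1,2): pos 6,13 vel -4,1 -> not approaching (rel speed -5 <= 0)
Earliest collision: t=5/8 between 0 and 1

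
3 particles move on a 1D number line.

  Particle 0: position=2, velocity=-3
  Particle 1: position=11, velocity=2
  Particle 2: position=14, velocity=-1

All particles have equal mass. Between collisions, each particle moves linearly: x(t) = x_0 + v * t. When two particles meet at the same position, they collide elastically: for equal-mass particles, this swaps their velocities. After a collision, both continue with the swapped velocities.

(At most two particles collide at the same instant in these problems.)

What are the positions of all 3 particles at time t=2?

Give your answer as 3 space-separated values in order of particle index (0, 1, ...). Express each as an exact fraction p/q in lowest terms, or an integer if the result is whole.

Collision at t=1: particles 1 and 2 swap velocities; positions: p0=-1 p1=13 p2=13; velocities now: v0=-3 v1=-1 v2=2
Advance to t=2 (no further collisions before then); velocities: v0=-3 v1=-1 v2=2; positions = -4 12 15

Answer: -4 12 15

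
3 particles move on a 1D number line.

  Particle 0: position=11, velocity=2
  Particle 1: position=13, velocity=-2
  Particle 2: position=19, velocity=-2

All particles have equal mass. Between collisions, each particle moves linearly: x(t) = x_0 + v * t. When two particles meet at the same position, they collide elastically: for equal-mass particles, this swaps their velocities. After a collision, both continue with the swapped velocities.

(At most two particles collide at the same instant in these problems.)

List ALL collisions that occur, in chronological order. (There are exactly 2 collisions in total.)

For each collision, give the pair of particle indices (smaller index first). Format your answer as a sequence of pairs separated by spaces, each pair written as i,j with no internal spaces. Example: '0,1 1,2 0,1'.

Answer: 0,1 1,2

Derivation:
Collision at t=1/2: particles 0 and 1 swap velocities; positions: p0=12 p1=12 p2=18; velocities now: v0=-2 v1=2 v2=-2
Collision at t=2: particles 1 and 2 swap velocities; positions: p0=9 p1=15 p2=15; velocities now: v0=-2 v1=-2 v2=2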